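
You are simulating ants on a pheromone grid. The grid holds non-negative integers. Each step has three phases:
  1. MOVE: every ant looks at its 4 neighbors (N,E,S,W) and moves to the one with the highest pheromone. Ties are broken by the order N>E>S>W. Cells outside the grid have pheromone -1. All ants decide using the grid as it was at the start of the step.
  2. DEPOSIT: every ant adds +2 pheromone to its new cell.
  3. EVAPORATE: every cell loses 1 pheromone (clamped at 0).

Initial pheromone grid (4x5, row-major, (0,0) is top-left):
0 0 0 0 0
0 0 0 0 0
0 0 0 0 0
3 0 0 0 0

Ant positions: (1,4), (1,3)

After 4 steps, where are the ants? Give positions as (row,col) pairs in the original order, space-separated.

Step 1: ant0:(1,4)->N->(0,4) | ant1:(1,3)->N->(0,3)
  grid max=2 at (3,0)
Step 2: ant0:(0,4)->W->(0,3) | ant1:(0,3)->E->(0,4)
  grid max=2 at (0,3)
Step 3: ant0:(0,3)->E->(0,4) | ant1:(0,4)->W->(0,3)
  grid max=3 at (0,3)
Step 4: ant0:(0,4)->W->(0,3) | ant1:(0,3)->E->(0,4)
  grid max=4 at (0,3)

(0,3) (0,4)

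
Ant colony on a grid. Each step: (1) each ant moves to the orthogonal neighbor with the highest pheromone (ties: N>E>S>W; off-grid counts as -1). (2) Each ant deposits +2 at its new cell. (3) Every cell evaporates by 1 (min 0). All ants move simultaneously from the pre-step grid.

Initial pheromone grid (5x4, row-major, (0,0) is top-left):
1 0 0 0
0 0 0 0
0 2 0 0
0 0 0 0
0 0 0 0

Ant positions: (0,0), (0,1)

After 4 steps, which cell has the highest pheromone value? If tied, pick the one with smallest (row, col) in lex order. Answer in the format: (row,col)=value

Answer: (0,0)=5

Derivation:
Step 1: ant0:(0,0)->E->(0,1) | ant1:(0,1)->W->(0,0)
  grid max=2 at (0,0)
Step 2: ant0:(0,1)->W->(0,0) | ant1:(0,0)->E->(0,1)
  grid max=3 at (0,0)
Step 3: ant0:(0,0)->E->(0,1) | ant1:(0,1)->W->(0,0)
  grid max=4 at (0,0)
Step 4: ant0:(0,1)->W->(0,0) | ant1:(0,0)->E->(0,1)
  grid max=5 at (0,0)
Final grid:
  5 4 0 0
  0 0 0 0
  0 0 0 0
  0 0 0 0
  0 0 0 0
Max pheromone 5 at (0,0)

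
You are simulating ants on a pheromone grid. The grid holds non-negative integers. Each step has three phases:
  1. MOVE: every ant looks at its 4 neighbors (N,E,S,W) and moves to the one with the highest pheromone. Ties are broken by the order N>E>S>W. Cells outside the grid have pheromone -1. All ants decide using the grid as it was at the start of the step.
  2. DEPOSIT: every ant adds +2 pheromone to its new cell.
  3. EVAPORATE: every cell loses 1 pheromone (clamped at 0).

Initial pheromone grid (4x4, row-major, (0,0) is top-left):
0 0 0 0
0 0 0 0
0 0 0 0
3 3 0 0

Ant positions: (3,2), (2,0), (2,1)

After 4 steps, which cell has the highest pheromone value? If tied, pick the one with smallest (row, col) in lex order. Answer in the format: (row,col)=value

Step 1: ant0:(3,2)->W->(3,1) | ant1:(2,0)->S->(3,0) | ant2:(2,1)->S->(3,1)
  grid max=6 at (3,1)
Step 2: ant0:(3,1)->W->(3,0) | ant1:(3,0)->E->(3,1) | ant2:(3,1)->W->(3,0)
  grid max=7 at (3,0)
Step 3: ant0:(3,0)->E->(3,1) | ant1:(3,1)->W->(3,0) | ant2:(3,0)->E->(3,1)
  grid max=10 at (3,1)
Step 4: ant0:(3,1)->W->(3,0) | ant1:(3,0)->E->(3,1) | ant2:(3,1)->W->(3,0)
  grid max=11 at (3,0)
Final grid:
  0 0 0 0
  0 0 0 0
  0 0 0 0
  11 11 0 0
Max pheromone 11 at (3,0)

Answer: (3,0)=11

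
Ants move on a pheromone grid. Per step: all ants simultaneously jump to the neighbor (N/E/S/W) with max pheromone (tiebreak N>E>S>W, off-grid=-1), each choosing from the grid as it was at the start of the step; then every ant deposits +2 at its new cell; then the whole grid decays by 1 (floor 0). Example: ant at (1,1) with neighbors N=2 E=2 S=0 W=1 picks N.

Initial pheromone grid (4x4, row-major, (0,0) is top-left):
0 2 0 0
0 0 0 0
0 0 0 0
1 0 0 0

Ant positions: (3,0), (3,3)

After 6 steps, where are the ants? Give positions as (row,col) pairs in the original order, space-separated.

Step 1: ant0:(3,0)->N->(2,0) | ant1:(3,3)->N->(2,3)
  grid max=1 at (0,1)
Step 2: ant0:(2,0)->N->(1,0) | ant1:(2,3)->N->(1,3)
  grid max=1 at (1,0)
Step 3: ant0:(1,0)->N->(0,0) | ant1:(1,3)->N->(0,3)
  grid max=1 at (0,0)
Step 4: ant0:(0,0)->E->(0,1) | ant1:(0,3)->S->(1,3)
  grid max=1 at (0,1)
Step 5: ant0:(0,1)->E->(0,2) | ant1:(1,3)->N->(0,3)
  grid max=1 at (0,2)
Step 6: ant0:(0,2)->E->(0,3) | ant1:(0,3)->W->(0,2)
  grid max=2 at (0,2)

(0,3) (0,2)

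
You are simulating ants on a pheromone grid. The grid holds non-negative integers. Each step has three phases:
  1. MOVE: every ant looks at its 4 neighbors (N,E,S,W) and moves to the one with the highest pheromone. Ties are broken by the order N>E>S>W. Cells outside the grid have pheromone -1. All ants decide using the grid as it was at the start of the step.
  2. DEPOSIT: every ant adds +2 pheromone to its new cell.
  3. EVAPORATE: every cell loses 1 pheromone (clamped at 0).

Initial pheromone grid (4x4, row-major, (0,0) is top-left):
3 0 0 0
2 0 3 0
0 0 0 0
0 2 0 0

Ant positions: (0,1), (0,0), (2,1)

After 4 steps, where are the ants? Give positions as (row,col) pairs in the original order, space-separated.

Step 1: ant0:(0,1)->W->(0,0) | ant1:(0,0)->S->(1,0) | ant2:(2,1)->S->(3,1)
  grid max=4 at (0,0)
Step 2: ant0:(0,0)->S->(1,0) | ant1:(1,0)->N->(0,0) | ant2:(3,1)->N->(2,1)
  grid max=5 at (0,0)
Step 3: ant0:(1,0)->N->(0,0) | ant1:(0,0)->S->(1,0) | ant2:(2,1)->S->(3,1)
  grid max=6 at (0,0)
Step 4: ant0:(0,0)->S->(1,0) | ant1:(1,0)->N->(0,0) | ant2:(3,1)->N->(2,1)
  grid max=7 at (0,0)

(1,0) (0,0) (2,1)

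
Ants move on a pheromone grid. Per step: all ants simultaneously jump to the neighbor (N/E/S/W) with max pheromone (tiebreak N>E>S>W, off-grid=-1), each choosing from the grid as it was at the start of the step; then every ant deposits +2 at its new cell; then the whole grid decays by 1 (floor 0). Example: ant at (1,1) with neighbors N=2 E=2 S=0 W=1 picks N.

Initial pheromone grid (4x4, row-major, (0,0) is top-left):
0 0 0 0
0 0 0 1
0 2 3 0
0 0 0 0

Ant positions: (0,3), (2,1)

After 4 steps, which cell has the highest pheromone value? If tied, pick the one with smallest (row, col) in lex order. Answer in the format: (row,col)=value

Step 1: ant0:(0,3)->S->(1,3) | ant1:(2,1)->E->(2,2)
  grid max=4 at (2,2)
Step 2: ant0:(1,3)->N->(0,3) | ant1:(2,2)->W->(2,1)
  grid max=3 at (2,2)
Step 3: ant0:(0,3)->S->(1,3) | ant1:(2,1)->E->(2,2)
  grid max=4 at (2,2)
Step 4: ant0:(1,3)->N->(0,3) | ant1:(2,2)->W->(2,1)
  grid max=3 at (2,2)
Final grid:
  0 0 0 1
  0 0 0 1
  0 2 3 0
  0 0 0 0
Max pheromone 3 at (2,2)

Answer: (2,2)=3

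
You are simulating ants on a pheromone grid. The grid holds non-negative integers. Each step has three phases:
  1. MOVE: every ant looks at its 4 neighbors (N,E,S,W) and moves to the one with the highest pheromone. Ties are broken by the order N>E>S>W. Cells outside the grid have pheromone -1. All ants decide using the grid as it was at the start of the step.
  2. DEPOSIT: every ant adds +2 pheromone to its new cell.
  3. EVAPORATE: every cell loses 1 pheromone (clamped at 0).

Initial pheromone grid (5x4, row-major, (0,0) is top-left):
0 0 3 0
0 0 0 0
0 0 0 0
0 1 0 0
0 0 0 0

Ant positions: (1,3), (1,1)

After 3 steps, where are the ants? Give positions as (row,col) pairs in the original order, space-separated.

Step 1: ant0:(1,3)->N->(0,3) | ant1:(1,1)->N->(0,1)
  grid max=2 at (0,2)
Step 2: ant0:(0,3)->W->(0,2) | ant1:(0,1)->E->(0,2)
  grid max=5 at (0,2)
Step 3: ant0:(0,2)->E->(0,3) | ant1:(0,2)->E->(0,3)
  grid max=4 at (0,2)

(0,3) (0,3)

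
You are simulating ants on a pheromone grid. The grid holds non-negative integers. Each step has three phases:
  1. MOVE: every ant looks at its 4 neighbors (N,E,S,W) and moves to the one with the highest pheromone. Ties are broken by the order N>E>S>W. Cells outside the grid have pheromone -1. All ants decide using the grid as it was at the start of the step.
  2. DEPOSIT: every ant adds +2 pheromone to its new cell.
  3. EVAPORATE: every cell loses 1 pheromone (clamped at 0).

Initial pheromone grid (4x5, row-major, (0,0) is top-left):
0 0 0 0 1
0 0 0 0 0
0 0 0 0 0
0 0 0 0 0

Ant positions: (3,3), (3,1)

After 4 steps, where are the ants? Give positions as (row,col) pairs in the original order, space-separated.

Step 1: ant0:(3,3)->N->(2,3) | ant1:(3,1)->N->(2,1)
  grid max=1 at (2,1)
Step 2: ant0:(2,3)->N->(1,3) | ant1:(2,1)->N->(1,1)
  grid max=1 at (1,1)
Step 3: ant0:(1,3)->N->(0,3) | ant1:(1,1)->N->(0,1)
  grid max=1 at (0,1)
Step 4: ant0:(0,3)->E->(0,4) | ant1:(0,1)->E->(0,2)
  grid max=1 at (0,2)

(0,4) (0,2)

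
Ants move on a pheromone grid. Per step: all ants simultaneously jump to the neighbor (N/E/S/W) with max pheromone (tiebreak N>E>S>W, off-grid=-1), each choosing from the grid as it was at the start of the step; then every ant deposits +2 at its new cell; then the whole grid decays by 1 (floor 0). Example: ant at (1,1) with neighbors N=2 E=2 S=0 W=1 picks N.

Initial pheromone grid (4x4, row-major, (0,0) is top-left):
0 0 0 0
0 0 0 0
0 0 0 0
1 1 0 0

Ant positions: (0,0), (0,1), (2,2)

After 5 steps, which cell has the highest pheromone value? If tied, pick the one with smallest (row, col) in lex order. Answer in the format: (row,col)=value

Step 1: ant0:(0,0)->E->(0,1) | ant1:(0,1)->E->(0,2) | ant2:(2,2)->N->(1,2)
  grid max=1 at (0,1)
Step 2: ant0:(0,1)->E->(0,2) | ant1:(0,2)->S->(1,2) | ant2:(1,2)->N->(0,2)
  grid max=4 at (0,2)
Step 3: ant0:(0,2)->S->(1,2) | ant1:(1,2)->N->(0,2) | ant2:(0,2)->S->(1,2)
  grid max=5 at (0,2)
Step 4: ant0:(1,2)->N->(0,2) | ant1:(0,2)->S->(1,2) | ant2:(1,2)->N->(0,2)
  grid max=8 at (0,2)
Step 5: ant0:(0,2)->S->(1,2) | ant1:(1,2)->N->(0,2) | ant2:(0,2)->S->(1,2)
  grid max=9 at (0,2)
Final grid:
  0 0 9 0
  0 0 9 0
  0 0 0 0
  0 0 0 0
Max pheromone 9 at (0,2)

Answer: (0,2)=9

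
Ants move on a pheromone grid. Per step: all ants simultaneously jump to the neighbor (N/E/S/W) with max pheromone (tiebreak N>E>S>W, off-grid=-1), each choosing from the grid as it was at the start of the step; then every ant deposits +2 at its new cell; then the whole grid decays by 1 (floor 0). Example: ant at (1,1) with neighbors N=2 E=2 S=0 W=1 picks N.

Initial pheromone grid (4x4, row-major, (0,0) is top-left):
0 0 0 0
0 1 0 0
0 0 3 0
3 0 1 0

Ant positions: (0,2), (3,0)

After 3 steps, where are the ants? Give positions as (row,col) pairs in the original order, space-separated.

Step 1: ant0:(0,2)->E->(0,3) | ant1:(3,0)->N->(2,0)
  grid max=2 at (2,2)
Step 2: ant0:(0,3)->S->(1,3) | ant1:(2,0)->S->(3,0)
  grid max=3 at (3,0)
Step 3: ant0:(1,3)->N->(0,3) | ant1:(3,0)->N->(2,0)
  grid max=2 at (3,0)

(0,3) (2,0)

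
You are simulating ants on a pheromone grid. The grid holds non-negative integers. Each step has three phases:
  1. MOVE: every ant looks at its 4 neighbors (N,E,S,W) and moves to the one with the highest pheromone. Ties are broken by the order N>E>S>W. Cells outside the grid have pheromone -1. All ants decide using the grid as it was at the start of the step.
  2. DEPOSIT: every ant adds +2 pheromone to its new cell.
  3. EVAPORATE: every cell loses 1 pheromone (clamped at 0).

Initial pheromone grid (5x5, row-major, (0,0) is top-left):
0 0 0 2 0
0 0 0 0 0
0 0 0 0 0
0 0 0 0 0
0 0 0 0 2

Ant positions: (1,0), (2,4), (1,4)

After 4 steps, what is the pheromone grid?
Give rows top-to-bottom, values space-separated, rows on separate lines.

After step 1: ants at (0,0),(1,4),(0,4)
  1 0 0 1 1
  0 0 0 0 1
  0 0 0 0 0
  0 0 0 0 0
  0 0 0 0 1
After step 2: ants at (0,1),(0,4),(1,4)
  0 1 0 0 2
  0 0 0 0 2
  0 0 0 0 0
  0 0 0 0 0
  0 0 0 0 0
After step 3: ants at (0,2),(1,4),(0,4)
  0 0 1 0 3
  0 0 0 0 3
  0 0 0 0 0
  0 0 0 0 0
  0 0 0 0 0
After step 4: ants at (0,3),(0,4),(1,4)
  0 0 0 1 4
  0 0 0 0 4
  0 0 0 0 0
  0 0 0 0 0
  0 0 0 0 0

0 0 0 1 4
0 0 0 0 4
0 0 0 0 0
0 0 0 0 0
0 0 0 0 0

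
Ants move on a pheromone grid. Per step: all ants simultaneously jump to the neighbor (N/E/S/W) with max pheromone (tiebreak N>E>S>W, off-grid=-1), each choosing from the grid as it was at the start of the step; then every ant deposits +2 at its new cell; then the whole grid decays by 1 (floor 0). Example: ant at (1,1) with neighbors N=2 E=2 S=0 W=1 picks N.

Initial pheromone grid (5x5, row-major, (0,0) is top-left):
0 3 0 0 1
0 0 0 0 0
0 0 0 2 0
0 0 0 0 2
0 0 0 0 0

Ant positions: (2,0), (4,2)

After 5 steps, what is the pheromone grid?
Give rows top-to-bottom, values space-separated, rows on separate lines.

After step 1: ants at (1,0),(3,2)
  0 2 0 0 0
  1 0 0 0 0
  0 0 0 1 0
  0 0 1 0 1
  0 0 0 0 0
After step 2: ants at (0,0),(2,2)
  1 1 0 0 0
  0 0 0 0 0
  0 0 1 0 0
  0 0 0 0 0
  0 0 0 0 0
After step 3: ants at (0,1),(1,2)
  0 2 0 0 0
  0 0 1 0 0
  0 0 0 0 0
  0 0 0 0 0
  0 0 0 0 0
After step 4: ants at (0,2),(0,2)
  0 1 3 0 0
  0 0 0 0 0
  0 0 0 0 0
  0 0 0 0 0
  0 0 0 0 0
After step 5: ants at (0,1),(0,1)
  0 4 2 0 0
  0 0 0 0 0
  0 0 0 0 0
  0 0 0 0 0
  0 0 0 0 0

0 4 2 0 0
0 0 0 0 0
0 0 0 0 0
0 0 0 0 0
0 0 0 0 0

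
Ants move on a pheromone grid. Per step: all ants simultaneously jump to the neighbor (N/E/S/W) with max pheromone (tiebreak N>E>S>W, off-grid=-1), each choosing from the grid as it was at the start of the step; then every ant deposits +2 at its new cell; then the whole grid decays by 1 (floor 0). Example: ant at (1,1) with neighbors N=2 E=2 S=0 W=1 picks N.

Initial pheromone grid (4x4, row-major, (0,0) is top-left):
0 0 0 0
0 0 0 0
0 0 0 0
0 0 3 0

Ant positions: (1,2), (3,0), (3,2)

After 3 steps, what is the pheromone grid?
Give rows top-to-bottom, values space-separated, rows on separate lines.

After step 1: ants at (0,2),(2,0),(2,2)
  0 0 1 0
  0 0 0 0
  1 0 1 0
  0 0 2 0
After step 2: ants at (0,3),(1,0),(3,2)
  0 0 0 1
  1 0 0 0
  0 0 0 0
  0 0 3 0
After step 3: ants at (1,3),(0,0),(2,2)
  1 0 0 0
  0 0 0 1
  0 0 1 0
  0 0 2 0

1 0 0 0
0 0 0 1
0 0 1 0
0 0 2 0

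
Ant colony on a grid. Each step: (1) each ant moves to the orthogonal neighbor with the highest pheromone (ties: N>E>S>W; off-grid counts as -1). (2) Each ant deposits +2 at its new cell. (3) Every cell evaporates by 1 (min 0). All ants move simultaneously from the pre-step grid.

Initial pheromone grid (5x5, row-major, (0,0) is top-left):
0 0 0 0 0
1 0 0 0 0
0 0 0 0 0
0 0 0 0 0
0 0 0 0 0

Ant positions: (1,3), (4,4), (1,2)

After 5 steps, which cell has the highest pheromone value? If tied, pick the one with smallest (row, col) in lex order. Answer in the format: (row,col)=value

Step 1: ant0:(1,3)->N->(0,3) | ant1:(4,4)->N->(3,4) | ant2:(1,2)->N->(0,2)
  grid max=1 at (0,2)
Step 2: ant0:(0,3)->W->(0,2) | ant1:(3,4)->N->(2,4) | ant2:(0,2)->E->(0,3)
  grid max=2 at (0,2)
Step 3: ant0:(0,2)->E->(0,3) | ant1:(2,4)->N->(1,4) | ant2:(0,3)->W->(0,2)
  grid max=3 at (0,2)
Step 4: ant0:(0,3)->W->(0,2) | ant1:(1,4)->N->(0,4) | ant2:(0,2)->E->(0,3)
  grid max=4 at (0,2)
Step 5: ant0:(0,2)->E->(0,3) | ant1:(0,4)->W->(0,3) | ant2:(0,3)->W->(0,2)
  grid max=7 at (0,3)
Final grid:
  0 0 5 7 0
  0 0 0 0 0
  0 0 0 0 0
  0 0 0 0 0
  0 0 0 0 0
Max pheromone 7 at (0,3)

Answer: (0,3)=7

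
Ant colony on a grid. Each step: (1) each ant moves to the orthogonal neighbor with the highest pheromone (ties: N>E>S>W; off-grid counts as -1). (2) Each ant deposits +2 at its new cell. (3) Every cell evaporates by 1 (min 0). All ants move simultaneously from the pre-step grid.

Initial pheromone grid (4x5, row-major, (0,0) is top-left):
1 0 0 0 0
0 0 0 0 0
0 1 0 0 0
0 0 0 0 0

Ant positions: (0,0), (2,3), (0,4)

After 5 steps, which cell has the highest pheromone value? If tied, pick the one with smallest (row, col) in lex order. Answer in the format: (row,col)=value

Answer: (1,3)=7

Derivation:
Step 1: ant0:(0,0)->E->(0,1) | ant1:(2,3)->N->(1,3) | ant2:(0,4)->S->(1,4)
  grid max=1 at (0,1)
Step 2: ant0:(0,1)->E->(0,2) | ant1:(1,3)->E->(1,4) | ant2:(1,4)->W->(1,3)
  grid max=2 at (1,3)
Step 3: ant0:(0,2)->E->(0,3) | ant1:(1,4)->W->(1,3) | ant2:(1,3)->E->(1,4)
  grid max=3 at (1,3)
Step 4: ant0:(0,3)->S->(1,3) | ant1:(1,3)->E->(1,4) | ant2:(1,4)->W->(1,3)
  grid max=6 at (1,3)
Step 5: ant0:(1,3)->E->(1,4) | ant1:(1,4)->W->(1,3) | ant2:(1,3)->E->(1,4)
  grid max=7 at (1,3)
Final grid:
  0 0 0 0 0
  0 0 0 7 7
  0 0 0 0 0
  0 0 0 0 0
Max pheromone 7 at (1,3)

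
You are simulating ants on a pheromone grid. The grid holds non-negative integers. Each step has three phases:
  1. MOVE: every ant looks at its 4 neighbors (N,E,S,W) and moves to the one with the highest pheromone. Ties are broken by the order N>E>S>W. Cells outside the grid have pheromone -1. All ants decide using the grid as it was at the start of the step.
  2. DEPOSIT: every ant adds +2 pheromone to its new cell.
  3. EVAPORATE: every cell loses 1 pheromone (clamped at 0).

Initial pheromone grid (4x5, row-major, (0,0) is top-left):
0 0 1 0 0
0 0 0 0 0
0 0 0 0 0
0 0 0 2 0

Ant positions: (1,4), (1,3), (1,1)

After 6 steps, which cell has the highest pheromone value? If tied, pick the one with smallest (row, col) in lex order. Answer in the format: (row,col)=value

Answer: (0,3)=10

Derivation:
Step 1: ant0:(1,4)->N->(0,4) | ant1:(1,3)->N->(0,3) | ant2:(1,1)->N->(0,1)
  grid max=1 at (0,1)
Step 2: ant0:(0,4)->W->(0,3) | ant1:(0,3)->E->(0,4) | ant2:(0,1)->E->(0,2)
  grid max=2 at (0,3)
Step 3: ant0:(0,3)->E->(0,4) | ant1:(0,4)->W->(0,3) | ant2:(0,2)->E->(0,3)
  grid max=5 at (0,3)
Step 4: ant0:(0,4)->W->(0,3) | ant1:(0,3)->E->(0,4) | ant2:(0,3)->E->(0,4)
  grid max=6 at (0,3)
Step 5: ant0:(0,3)->E->(0,4) | ant1:(0,4)->W->(0,3) | ant2:(0,4)->W->(0,3)
  grid max=9 at (0,3)
Step 6: ant0:(0,4)->W->(0,3) | ant1:(0,3)->E->(0,4) | ant2:(0,3)->E->(0,4)
  grid max=10 at (0,3)
Final grid:
  0 0 0 10 10
  0 0 0 0 0
  0 0 0 0 0
  0 0 0 0 0
Max pheromone 10 at (0,3)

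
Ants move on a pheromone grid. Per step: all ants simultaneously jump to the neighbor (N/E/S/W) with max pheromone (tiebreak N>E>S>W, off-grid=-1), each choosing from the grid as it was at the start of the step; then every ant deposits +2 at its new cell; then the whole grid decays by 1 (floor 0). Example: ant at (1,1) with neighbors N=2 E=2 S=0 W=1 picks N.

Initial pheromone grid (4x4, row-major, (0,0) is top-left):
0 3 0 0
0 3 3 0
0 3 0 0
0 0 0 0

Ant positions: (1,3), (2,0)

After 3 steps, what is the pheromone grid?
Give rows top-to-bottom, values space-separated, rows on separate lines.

After step 1: ants at (1,2),(2,1)
  0 2 0 0
  0 2 4 0
  0 4 0 0
  0 0 0 0
After step 2: ants at (1,1),(1,1)
  0 1 0 0
  0 5 3 0
  0 3 0 0
  0 0 0 0
After step 3: ants at (1,2),(1,2)
  0 0 0 0
  0 4 6 0
  0 2 0 0
  0 0 0 0

0 0 0 0
0 4 6 0
0 2 0 0
0 0 0 0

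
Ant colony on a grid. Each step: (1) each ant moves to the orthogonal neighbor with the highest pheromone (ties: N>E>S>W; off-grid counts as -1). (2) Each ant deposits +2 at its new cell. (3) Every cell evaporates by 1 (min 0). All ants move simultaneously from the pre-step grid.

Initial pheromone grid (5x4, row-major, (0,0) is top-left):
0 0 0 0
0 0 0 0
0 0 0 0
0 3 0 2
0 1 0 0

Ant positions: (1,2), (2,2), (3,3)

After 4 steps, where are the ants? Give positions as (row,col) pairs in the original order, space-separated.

Step 1: ant0:(1,2)->N->(0,2) | ant1:(2,2)->N->(1,2) | ant2:(3,3)->N->(2,3)
  grid max=2 at (3,1)
Step 2: ant0:(0,2)->S->(1,2) | ant1:(1,2)->N->(0,2) | ant2:(2,3)->S->(3,3)
  grid max=2 at (0,2)
Step 3: ant0:(1,2)->N->(0,2) | ant1:(0,2)->S->(1,2) | ant2:(3,3)->N->(2,3)
  grid max=3 at (0,2)
Step 4: ant0:(0,2)->S->(1,2) | ant1:(1,2)->N->(0,2) | ant2:(2,3)->S->(3,3)
  grid max=4 at (0,2)

(1,2) (0,2) (3,3)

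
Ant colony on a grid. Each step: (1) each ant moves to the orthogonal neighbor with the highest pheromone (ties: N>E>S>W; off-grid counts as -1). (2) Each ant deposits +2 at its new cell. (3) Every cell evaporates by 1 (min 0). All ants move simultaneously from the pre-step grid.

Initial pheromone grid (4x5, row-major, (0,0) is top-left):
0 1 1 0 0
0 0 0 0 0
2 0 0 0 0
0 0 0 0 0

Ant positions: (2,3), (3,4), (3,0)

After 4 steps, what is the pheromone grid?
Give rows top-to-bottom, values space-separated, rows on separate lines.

After step 1: ants at (1,3),(2,4),(2,0)
  0 0 0 0 0
  0 0 0 1 0
  3 0 0 0 1
  0 0 0 0 0
After step 2: ants at (0,3),(1,4),(1,0)
  0 0 0 1 0
  1 0 0 0 1
  2 0 0 0 0
  0 0 0 0 0
After step 3: ants at (0,4),(0,4),(2,0)
  0 0 0 0 3
  0 0 0 0 0
  3 0 0 0 0
  0 0 0 0 0
After step 4: ants at (1,4),(1,4),(1,0)
  0 0 0 0 2
  1 0 0 0 3
  2 0 0 0 0
  0 0 0 0 0

0 0 0 0 2
1 0 0 0 3
2 0 0 0 0
0 0 0 0 0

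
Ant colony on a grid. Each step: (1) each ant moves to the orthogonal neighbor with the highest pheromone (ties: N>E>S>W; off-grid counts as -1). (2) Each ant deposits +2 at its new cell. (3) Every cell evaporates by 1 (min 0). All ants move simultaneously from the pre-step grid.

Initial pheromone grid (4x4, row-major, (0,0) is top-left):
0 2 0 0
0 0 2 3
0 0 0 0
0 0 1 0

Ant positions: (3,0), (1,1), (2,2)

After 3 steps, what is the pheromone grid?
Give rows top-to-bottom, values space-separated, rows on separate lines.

After step 1: ants at (2,0),(0,1),(1,2)
  0 3 0 0
  0 0 3 2
  1 0 0 0
  0 0 0 0
After step 2: ants at (1,0),(0,2),(1,3)
  0 2 1 0
  1 0 2 3
  0 0 0 0
  0 0 0 0
After step 3: ants at (0,0),(1,2),(1,2)
  1 1 0 0
  0 0 5 2
  0 0 0 0
  0 0 0 0

1 1 0 0
0 0 5 2
0 0 0 0
0 0 0 0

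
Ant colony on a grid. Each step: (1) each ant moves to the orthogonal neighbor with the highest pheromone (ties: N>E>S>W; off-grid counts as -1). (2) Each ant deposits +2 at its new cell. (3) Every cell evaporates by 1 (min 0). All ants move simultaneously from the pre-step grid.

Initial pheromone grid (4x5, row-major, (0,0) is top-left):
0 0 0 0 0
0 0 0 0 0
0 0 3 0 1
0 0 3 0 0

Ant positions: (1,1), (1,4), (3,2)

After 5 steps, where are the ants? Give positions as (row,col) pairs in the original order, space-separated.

Step 1: ant0:(1,1)->N->(0,1) | ant1:(1,4)->S->(2,4) | ant2:(3,2)->N->(2,2)
  grid max=4 at (2,2)
Step 2: ant0:(0,1)->E->(0,2) | ant1:(2,4)->N->(1,4) | ant2:(2,2)->S->(3,2)
  grid max=3 at (2,2)
Step 3: ant0:(0,2)->E->(0,3) | ant1:(1,4)->S->(2,4) | ant2:(3,2)->N->(2,2)
  grid max=4 at (2,2)
Step 4: ant0:(0,3)->E->(0,4) | ant1:(2,4)->N->(1,4) | ant2:(2,2)->S->(3,2)
  grid max=3 at (2,2)
Step 5: ant0:(0,4)->S->(1,4) | ant1:(1,4)->N->(0,4) | ant2:(3,2)->N->(2,2)
  grid max=4 at (2,2)

(1,4) (0,4) (2,2)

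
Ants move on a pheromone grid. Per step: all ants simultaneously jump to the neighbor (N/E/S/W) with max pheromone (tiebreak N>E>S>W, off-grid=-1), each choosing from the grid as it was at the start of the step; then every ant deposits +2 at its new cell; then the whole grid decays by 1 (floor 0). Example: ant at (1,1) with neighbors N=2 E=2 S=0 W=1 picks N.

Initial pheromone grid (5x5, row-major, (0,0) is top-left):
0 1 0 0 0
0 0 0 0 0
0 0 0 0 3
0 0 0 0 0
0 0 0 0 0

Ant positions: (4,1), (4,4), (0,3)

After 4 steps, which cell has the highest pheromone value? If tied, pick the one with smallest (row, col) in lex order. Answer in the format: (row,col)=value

Answer: (2,4)=5

Derivation:
Step 1: ant0:(4,1)->N->(3,1) | ant1:(4,4)->N->(3,4) | ant2:(0,3)->E->(0,4)
  grid max=2 at (2,4)
Step 2: ant0:(3,1)->N->(2,1) | ant1:(3,4)->N->(2,4) | ant2:(0,4)->S->(1,4)
  grid max=3 at (2,4)
Step 3: ant0:(2,1)->N->(1,1) | ant1:(2,4)->N->(1,4) | ant2:(1,4)->S->(2,4)
  grid max=4 at (2,4)
Step 4: ant0:(1,1)->N->(0,1) | ant1:(1,4)->S->(2,4) | ant2:(2,4)->N->(1,4)
  grid max=5 at (2,4)
Final grid:
  0 1 0 0 0
  0 0 0 0 3
  0 0 0 0 5
  0 0 0 0 0
  0 0 0 0 0
Max pheromone 5 at (2,4)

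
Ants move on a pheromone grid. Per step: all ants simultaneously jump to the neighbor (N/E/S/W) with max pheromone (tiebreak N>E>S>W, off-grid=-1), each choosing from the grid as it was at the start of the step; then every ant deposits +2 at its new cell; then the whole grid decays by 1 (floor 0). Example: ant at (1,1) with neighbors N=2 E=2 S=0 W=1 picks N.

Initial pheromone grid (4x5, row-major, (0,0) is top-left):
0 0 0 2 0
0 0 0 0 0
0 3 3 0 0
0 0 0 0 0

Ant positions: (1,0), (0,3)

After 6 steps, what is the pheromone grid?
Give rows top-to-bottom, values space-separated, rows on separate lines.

After step 1: ants at (0,0),(0,4)
  1 0 0 1 1
  0 0 0 0 0
  0 2 2 0 0
  0 0 0 0 0
After step 2: ants at (0,1),(0,3)
  0 1 0 2 0
  0 0 0 0 0
  0 1 1 0 0
  0 0 0 0 0
After step 3: ants at (0,2),(0,4)
  0 0 1 1 1
  0 0 0 0 0
  0 0 0 0 0
  0 0 0 0 0
After step 4: ants at (0,3),(0,3)
  0 0 0 4 0
  0 0 0 0 0
  0 0 0 0 0
  0 0 0 0 0
After step 5: ants at (0,4),(0,4)
  0 0 0 3 3
  0 0 0 0 0
  0 0 0 0 0
  0 0 0 0 0
After step 6: ants at (0,3),(0,3)
  0 0 0 6 2
  0 0 0 0 0
  0 0 0 0 0
  0 0 0 0 0

0 0 0 6 2
0 0 0 0 0
0 0 0 0 0
0 0 0 0 0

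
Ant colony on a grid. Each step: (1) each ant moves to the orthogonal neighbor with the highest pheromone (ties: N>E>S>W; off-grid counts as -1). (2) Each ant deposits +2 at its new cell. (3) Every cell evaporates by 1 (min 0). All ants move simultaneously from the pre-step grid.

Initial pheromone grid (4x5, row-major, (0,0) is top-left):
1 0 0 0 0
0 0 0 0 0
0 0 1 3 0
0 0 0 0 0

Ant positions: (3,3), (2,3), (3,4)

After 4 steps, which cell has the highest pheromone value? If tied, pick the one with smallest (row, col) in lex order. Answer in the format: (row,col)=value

Answer: (2,3)=11

Derivation:
Step 1: ant0:(3,3)->N->(2,3) | ant1:(2,3)->W->(2,2) | ant2:(3,4)->N->(2,4)
  grid max=4 at (2,3)
Step 2: ant0:(2,3)->W->(2,2) | ant1:(2,2)->E->(2,3) | ant2:(2,4)->W->(2,3)
  grid max=7 at (2,3)
Step 3: ant0:(2,2)->E->(2,3) | ant1:(2,3)->W->(2,2) | ant2:(2,3)->W->(2,2)
  grid max=8 at (2,3)
Step 4: ant0:(2,3)->W->(2,2) | ant1:(2,2)->E->(2,3) | ant2:(2,2)->E->(2,3)
  grid max=11 at (2,3)
Final grid:
  0 0 0 0 0
  0 0 0 0 0
  0 0 7 11 0
  0 0 0 0 0
Max pheromone 11 at (2,3)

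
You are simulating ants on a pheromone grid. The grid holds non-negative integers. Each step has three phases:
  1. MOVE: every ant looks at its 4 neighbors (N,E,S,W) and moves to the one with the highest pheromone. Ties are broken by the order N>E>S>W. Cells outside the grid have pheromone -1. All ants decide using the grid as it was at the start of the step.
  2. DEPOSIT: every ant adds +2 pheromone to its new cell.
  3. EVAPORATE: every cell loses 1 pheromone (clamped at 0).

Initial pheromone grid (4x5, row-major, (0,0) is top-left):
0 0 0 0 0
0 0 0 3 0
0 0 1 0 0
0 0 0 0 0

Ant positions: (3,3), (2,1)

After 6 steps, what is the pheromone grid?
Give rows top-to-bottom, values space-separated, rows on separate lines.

After step 1: ants at (2,3),(2,2)
  0 0 0 0 0
  0 0 0 2 0
  0 0 2 1 0
  0 0 0 0 0
After step 2: ants at (1,3),(2,3)
  0 0 0 0 0
  0 0 0 3 0
  0 0 1 2 0
  0 0 0 0 0
After step 3: ants at (2,3),(1,3)
  0 0 0 0 0
  0 0 0 4 0
  0 0 0 3 0
  0 0 0 0 0
After step 4: ants at (1,3),(2,3)
  0 0 0 0 0
  0 0 0 5 0
  0 0 0 4 0
  0 0 0 0 0
After step 5: ants at (2,3),(1,3)
  0 0 0 0 0
  0 0 0 6 0
  0 0 0 5 0
  0 0 0 0 0
After step 6: ants at (1,3),(2,3)
  0 0 0 0 0
  0 0 0 7 0
  0 0 0 6 0
  0 0 0 0 0

0 0 0 0 0
0 0 0 7 0
0 0 0 6 0
0 0 0 0 0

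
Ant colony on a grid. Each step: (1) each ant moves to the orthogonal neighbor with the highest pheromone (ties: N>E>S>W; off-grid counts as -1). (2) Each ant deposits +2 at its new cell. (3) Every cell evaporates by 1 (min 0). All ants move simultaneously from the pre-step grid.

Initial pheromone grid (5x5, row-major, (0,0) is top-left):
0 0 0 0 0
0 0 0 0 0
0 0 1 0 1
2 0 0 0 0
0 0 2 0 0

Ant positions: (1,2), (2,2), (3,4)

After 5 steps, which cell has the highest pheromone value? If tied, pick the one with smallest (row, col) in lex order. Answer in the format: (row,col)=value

Step 1: ant0:(1,2)->S->(2,2) | ant1:(2,2)->N->(1,2) | ant2:(3,4)->N->(2,4)
  grid max=2 at (2,2)
Step 2: ant0:(2,2)->N->(1,2) | ant1:(1,2)->S->(2,2) | ant2:(2,4)->N->(1,4)
  grid max=3 at (2,2)
Step 3: ant0:(1,2)->S->(2,2) | ant1:(2,2)->N->(1,2) | ant2:(1,4)->S->(2,4)
  grid max=4 at (2,2)
Step 4: ant0:(2,2)->N->(1,2) | ant1:(1,2)->S->(2,2) | ant2:(2,4)->N->(1,4)
  grid max=5 at (2,2)
Step 5: ant0:(1,2)->S->(2,2) | ant1:(2,2)->N->(1,2) | ant2:(1,4)->S->(2,4)
  grid max=6 at (2,2)
Final grid:
  0 0 0 0 0
  0 0 5 0 0
  0 0 6 0 2
  0 0 0 0 0
  0 0 0 0 0
Max pheromone 6 at (2,2)

Answer: (2,2)=6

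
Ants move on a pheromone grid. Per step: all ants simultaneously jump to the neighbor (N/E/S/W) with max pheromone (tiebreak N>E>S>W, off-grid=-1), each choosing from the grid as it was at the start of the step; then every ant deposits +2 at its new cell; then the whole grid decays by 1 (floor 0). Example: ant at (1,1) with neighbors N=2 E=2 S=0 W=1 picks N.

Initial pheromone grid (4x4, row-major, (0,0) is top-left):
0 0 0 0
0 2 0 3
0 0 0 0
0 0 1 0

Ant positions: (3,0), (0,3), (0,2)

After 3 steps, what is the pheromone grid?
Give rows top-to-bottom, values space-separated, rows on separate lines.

After step 1: ants at (2,0),(1,3),(0,3)
  0 0 0 1
  0 1 0 4
  1 0 0 0
  0 0 0 0
After step 2: ants at (1,0),(0,3),(1,3)
  0 0 0 2
  1 0 0 5
  0 0 0 0
  0 0 0 0
After step 3: ants at (0,0),(1,3),(0,3)
  1 0 0 3
  0 0 0 6
  0 0 0 0
  0 0 0 0

1 0 0 3
0 0 0 6
0 0 0 0
0 0 0 0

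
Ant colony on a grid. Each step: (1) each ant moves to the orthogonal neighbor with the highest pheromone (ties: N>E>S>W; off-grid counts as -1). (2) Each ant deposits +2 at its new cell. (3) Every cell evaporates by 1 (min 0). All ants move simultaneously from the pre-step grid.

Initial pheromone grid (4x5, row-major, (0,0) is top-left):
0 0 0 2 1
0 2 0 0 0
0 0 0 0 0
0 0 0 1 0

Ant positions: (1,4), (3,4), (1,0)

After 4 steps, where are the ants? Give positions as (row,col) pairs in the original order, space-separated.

Step 1: ant0:(1,4)->N->(0,4) | ant1:(3,4)->W->(3,3) | ant2:(1,0)->E->(1,1)
  grid max=3 at (1,1)
Step 2: ant0:(0,4)->W->(0,3) | ant1:(3,3)->N->(2,3) | ant2:(1,1)->N->(0,1)
  grid max=2 at (0,3)
Step 3: ant0:(0,3)->E->(0,4) | ant1:(2,3)->S->(3,3) | ant2:(0,1)->S->(1,1)
  grid max=3 at (1,1)
Step 4: ant0:(0,4)->W->(0,3) | ant1:(3,3)->N->(2,3) | ant2:(1,1)->N->(0,1)
  grid max=2 at (0,3)

(0,3) (2,3) (0,1)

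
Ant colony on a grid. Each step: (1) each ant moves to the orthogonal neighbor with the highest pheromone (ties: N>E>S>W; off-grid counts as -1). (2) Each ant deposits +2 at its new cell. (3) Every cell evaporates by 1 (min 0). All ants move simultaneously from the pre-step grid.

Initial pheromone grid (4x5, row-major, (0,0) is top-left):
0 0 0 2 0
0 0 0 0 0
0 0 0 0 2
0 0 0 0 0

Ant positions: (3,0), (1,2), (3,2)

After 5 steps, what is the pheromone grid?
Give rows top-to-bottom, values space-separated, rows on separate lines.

After step 1: ants at (2,0),(0,2),(2,2)
  0 0 1 1 0
  0 0 0 0 0
  1 0 1 0 1
  0 0 0 0 0
After step 2: ants at (1,0),(0,3),(1,2)
  0 0 0 2 0
  1 0 1 0 0
  0 0 0 0 0
  0 0 0 0 0
After step 3: ants at (0,0),(0,4),(0,2)
  1 0 1 1 1
  0 0 0 0 0
  0 0 0 0 0
  0 0 0 0 0
After step 4: ants at (0,1),(0,3),(0,3)
  0 1 0 4 0
  0 0 0 0 0
  0 0 0 0 0
  0 0 0 0 0
After step 5: ants at (0,2),(0,4),(0,4)
  0 0 1 3 3
  0 0 0 0 0
  0 0 0 0 0
  0 0 0 0 0

0 0 1 3 3
0 0 0 0 0
0 0 0 0 0
0 0 0 0 0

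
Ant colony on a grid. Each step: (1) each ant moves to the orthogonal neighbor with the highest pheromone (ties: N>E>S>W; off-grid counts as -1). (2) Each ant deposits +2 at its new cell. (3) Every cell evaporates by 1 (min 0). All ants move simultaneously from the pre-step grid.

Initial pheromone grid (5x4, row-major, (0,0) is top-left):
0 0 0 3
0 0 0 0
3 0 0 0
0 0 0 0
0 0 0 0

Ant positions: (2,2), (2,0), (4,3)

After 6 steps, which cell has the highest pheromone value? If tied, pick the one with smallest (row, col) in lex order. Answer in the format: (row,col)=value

Step 1: ant0:(2,2)->N->(1,2) | ant1:(2,0)->N->(1,0) | ant2:(4,3)->N->(3,3)
  grid max=2 at (0,3)
Step 2: ant0:(1,2)->N->(0,2) | ant1:(1,0)->S->(2,0) | ant2:(3,3)->N->(2,3)
  grid max=3 at (2,0)
Step 3: ant0:(0,2)->E->(0,3) | ant1:(2,0)->N->(1,0) | ant2:(2,3)->N->(1,3)
  grid max=2 at (0,3)
Step 4: ant0:(0,3)->S->(1,3) | ant1:(1,0)->S->(2,0) | ant2:(1,3)->N->(0,3)
  grid max=3 at (0,3)
Step 5: ant0:(1,3)->N->(0,3) | ant1:(2,0)->N->(1,0) | ant2:(0,3)->S->(1,3)
  grid max=4 at (0,3)
Step 6: ant0:(0,3)->S->(1,3) | ant1:(1,0)->S->(2,0) | ant2:(1,3)->N->(0,3)
  grid max=5 at (0,3)
Final grid:
  0 0 0 5
  0 0 0 4
  3 0 0 0
  0 0 0 0
  0 0 0 0
Max pheromone 5 at (0,3)

Answer: (0,3)=5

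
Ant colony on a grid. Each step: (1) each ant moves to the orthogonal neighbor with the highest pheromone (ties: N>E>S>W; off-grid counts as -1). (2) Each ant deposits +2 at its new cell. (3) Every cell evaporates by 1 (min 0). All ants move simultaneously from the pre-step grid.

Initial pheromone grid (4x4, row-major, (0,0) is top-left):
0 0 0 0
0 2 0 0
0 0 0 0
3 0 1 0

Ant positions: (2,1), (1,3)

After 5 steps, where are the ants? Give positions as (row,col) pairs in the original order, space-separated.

Step 1: ant0:(2,1)->N->(1,1) | ant1:(1,3)->N->(0,3)
  grid max=3 at (1,1)
Step 2: ant0:(1,1)->N->(0,1) | ant1:(0,3)->S->(1,3)
  grid max=2 at (1,1)
Step 3: ant0:(0,1)->S->(1,1) | ant1:(1,3)->N->(0,3)
  grid max=3 at (1,1)
Step 4: ant0:(1,1)->N->(0,1) | ant1:(0,3)->S->(1,3)
  grid max=2 at (1,1)
Step 5: ant0:(0,1)->S->(1,1) | ant1:(1,3)->N->(0,3)
  grid max=3 at (1,1)

(1,1) (0,3)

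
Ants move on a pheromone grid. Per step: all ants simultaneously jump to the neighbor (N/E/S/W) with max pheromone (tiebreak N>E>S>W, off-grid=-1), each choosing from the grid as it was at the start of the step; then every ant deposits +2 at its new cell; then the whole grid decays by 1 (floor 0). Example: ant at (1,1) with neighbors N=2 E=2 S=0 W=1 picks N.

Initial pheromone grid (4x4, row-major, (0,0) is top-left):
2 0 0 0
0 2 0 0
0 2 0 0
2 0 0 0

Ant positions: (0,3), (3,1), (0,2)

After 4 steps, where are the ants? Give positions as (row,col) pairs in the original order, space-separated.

Step 1: ant0:(0,3)->S->(1,3) | ant1:(3,1)->N->(2,1) | ant2:(0,2)->E->(0,3)
  grid max=3 at (2,1)
Step 2: ant0:(1,3)->N->(0,3) | ant1:(2,1)->N->(1,1) | ant2:(0,3)->S->(1,3)
  grid max=2 at (0,3)
Step 3: ant0:(0,3)->S->(1,3) | ant1:(1,1)->S->(2,1) | ant2:(1,3)->N->(0,3)
  grid max=3 at (0,3)
Step 4: ant0:(1,3)->N->(0,3) | ant1:(2,1)->N->(1,1) | ant2:(0,3)->S->(1,3)
  grid max=4 at (0,3)

(0,3) (1,1) (1,3)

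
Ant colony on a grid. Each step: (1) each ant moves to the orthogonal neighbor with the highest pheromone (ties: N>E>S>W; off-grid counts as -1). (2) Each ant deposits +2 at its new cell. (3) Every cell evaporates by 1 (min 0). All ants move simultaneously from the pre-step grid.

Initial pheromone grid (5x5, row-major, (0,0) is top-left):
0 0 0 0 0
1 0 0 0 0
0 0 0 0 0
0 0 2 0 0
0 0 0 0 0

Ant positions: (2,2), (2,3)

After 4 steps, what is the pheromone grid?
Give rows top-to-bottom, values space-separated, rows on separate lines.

After step 1: ants at (3,2),(1,3)
  0 0 0 0 0
  0 0 0 1 0
  0 0 0 0 0
  0 0 3 0 0
  0 0 0 0 0
After step 2: ants at (2,2),(0,3)
  0 0 0 1 0
  0 0 0 0 0
  0 0 1 0 0
  0 0 2 0 0
  0 0 0 0 0
After step 3: ants at (3,2),(0,4)
  0 0 0 0 1
  0 0 0 0 0
  0 0 0 0 0
  0 0 3 0 0
  0 0 0 0 0
After step 4: ants at (2,2),(1,4)
  0 0 0 0 0
  0 0 0 0 1
  0 0 1 0 0
  0 0 2 0 0
  0 0 0 0 0

0 0 0 0 0
0 0 0 0 1
0 0 1 0 0
0 0 2 0 0
0 0 0 0 0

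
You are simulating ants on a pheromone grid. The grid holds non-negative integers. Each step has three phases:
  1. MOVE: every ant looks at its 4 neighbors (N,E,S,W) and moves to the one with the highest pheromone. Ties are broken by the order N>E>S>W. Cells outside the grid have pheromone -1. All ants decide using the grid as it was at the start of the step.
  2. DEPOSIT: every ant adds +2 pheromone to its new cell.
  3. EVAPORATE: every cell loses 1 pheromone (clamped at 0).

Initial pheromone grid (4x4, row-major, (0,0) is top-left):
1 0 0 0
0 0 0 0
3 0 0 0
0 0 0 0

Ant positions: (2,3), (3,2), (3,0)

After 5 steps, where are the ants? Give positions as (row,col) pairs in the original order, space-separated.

Step 1: ant0:(2,3)->N->(1,3) | ant1:(3,2)->N->(2,2) | ant2:(3,0)->N->(2,0)
  grid max=4 at (2,0)
Step 2: ant0:(1,3)->N->(0,3) | ant1:(2,2)->N->(1,2) | ant2:(2,0)->N->(1,0)
  grid max=3 at (2,0)
Step 3: ant0:(0,3)->S->(1,3) | ant1:(1,2)->N->(0,2) | ant2:(1,0)->S->(2,0)
  grid max=4 at (2,0)
Step 4: ant0:(1,3)->N->(0,3) | ant1:(0,2)->E->(0,3) | ant2:(2,0)->N->(1,0)
  grid max=3 at (0,3)
Step 5: ant0:(0,3)->S->(1,3) | ant1:(0,3)->S->(1,3) | ant2:(1,0)->S->(2,0)
  grid max=4 at (2,0)

(1,3) (1,3) (2,0)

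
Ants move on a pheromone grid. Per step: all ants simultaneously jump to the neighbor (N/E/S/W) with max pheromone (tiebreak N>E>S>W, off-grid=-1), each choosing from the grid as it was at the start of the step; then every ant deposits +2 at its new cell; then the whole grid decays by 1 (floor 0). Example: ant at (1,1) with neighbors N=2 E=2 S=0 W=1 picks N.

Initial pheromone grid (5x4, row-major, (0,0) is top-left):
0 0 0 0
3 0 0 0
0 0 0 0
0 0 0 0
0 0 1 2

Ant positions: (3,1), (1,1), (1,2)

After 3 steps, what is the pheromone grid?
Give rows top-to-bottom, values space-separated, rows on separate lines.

After step 1: ants at (2,1),(1,0),(0,2)
  0 0 1 0
  4 0 0 0
  0 1 0 0
  0 0 0 0
  0 0 0 1
After step 2: ants at (1,1),(0,0),(0,3)
  1 0 0 1
  3 1 0 0
  0 0 0 0
  0 0 0 0
  0 0 0 0
After step 3: ants at (1,0),(1,0),(1,3)
  0 0 0 0
  6 0 0 1
  0 0 0 0
  0 0 0 0
  0 0 0 0

0 0 0 0
6 0 0 1
0 0 0 0
0 0 0 0
0 0 0 0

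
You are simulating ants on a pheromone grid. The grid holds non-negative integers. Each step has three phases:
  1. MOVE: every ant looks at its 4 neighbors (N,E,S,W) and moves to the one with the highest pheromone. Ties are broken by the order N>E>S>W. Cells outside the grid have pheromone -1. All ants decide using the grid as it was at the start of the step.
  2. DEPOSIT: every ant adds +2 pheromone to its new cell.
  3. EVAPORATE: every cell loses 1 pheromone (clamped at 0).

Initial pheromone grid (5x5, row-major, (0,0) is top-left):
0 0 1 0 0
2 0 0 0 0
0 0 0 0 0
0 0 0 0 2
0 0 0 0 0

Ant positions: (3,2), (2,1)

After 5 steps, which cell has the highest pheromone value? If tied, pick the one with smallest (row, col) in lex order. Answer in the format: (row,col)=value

Step 1: ant0:(3,2)->N->(2,2) | ant1:(2,1)->N->(1,1)
  grid max=1 at (1,0)
Step 2: ant0:(2,2)->N->(1,2) | ant1:(1,1)->W->(1,0)
  grid max=2 at (1,0)
Step 3: ant0:(1,2)->N->(0,2) | ant1:(1,0)->N->(0,0)
  grid max=1 at (0,0)
Step 4: ant0:(0,2)->E->(0,3) | ant1:(0,0)->S->(1,0)
  grid max=2 at (1,0)
Step 5: ant0:(0,3)->E->(0,4) | ant1:(1,0)->N->(0,0)
  grid max=1 at (0,0)
Final grid:
  1 0 0 0 1
  1 0 0 0 0
  0 0 0 0 0
  0 0 0 0 0
  0 0 0 0 0
Max pheromone 1 at (0,0)

Answer: (0,0)=1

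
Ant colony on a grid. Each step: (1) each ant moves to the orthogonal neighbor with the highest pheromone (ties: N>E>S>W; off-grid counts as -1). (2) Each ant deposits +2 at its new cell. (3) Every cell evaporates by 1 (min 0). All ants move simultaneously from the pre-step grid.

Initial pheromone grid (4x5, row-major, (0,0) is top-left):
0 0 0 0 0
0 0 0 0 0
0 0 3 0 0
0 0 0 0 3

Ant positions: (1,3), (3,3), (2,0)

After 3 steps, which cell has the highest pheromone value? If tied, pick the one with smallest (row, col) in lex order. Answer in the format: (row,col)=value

Step 1: ant0:(1,3)->N->(0,3) | ant1:(3,3)->E->(3,4) | ant2:(2,0)->N->(1,0)
  grid max=4 at (3,4)
Step 2: ant0:(0,3)->E->(0,4) | ant1:(3,4)->N->(2,4) | ant2:(1,0)->N->(0,0)
  grid max=3 at (3,4)
Step 3: ant0:(0,4)->S->(1,4) | ant1:(2,4)->S->(3,4) | ant2:(0,0)->E->(0,1)
  grid max=4 at (3,4)
Final grid:
  0 1 0 0 0
  0 0 0 0 1
  0 0 0 0 0
  0 0 0 0 4
Max pheromone 4 at (3,4)

Answer: (3,4)=4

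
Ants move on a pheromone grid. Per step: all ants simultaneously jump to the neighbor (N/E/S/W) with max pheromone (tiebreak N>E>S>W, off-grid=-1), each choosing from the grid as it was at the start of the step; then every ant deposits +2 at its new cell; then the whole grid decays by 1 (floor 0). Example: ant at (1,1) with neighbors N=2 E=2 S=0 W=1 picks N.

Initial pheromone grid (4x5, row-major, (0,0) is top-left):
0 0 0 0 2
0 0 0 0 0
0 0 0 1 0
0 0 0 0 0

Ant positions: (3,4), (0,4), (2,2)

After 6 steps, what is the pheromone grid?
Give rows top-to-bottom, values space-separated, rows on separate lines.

After step 1: ants at (2,4),(1,4),(2,3)
  0 0 0 0 1
  0 0 0 0 1
  0 0 0 2 1
  0 0 0 0 0
After step 2: ants at (2,3),(0,4),(2,4)
  0 0 0 0 2
  0 0 0 0 0
  0 0 0 3 2
  0 0 0 0 0
After step 3: ants at (2,4),(1,4),(2,3)
  0 0 0 0 1
  0 0 0 0 1
  0 0 0 4 3
  0 0 0 0 0
After step 4: ants at (2,3),(2,4),(2,4)
  0 0 0 0 0
  0 0 0 0 0
  0 0 0 5 6
  0 0 0 0 0
After step 5: ants at (2,4),(2,3),(2,3)
  0 0 0 0 0
  0 0 0 0 0
  0 0 0 8 7
  0 0 0 0 0
After step 6: ants at (2,3),(2,4),(2,4)
  0 0 0 0 0
  0 0 0 0 0
  0 0 0 9 10
  0 0 0 0 0

0 0 0 0 0
0 0 0 0 0
0 0 0 9 10
0 0 0 0 0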